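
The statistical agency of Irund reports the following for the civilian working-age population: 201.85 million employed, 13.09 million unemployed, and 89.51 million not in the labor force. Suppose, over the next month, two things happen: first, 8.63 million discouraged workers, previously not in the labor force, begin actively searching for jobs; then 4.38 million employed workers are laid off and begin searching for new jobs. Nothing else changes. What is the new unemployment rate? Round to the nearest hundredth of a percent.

New unemployment rate ≈ 11.67%.

Initially, labor force = 201.85 + 13.09 = 214.94 million, so u = 13.09/214.94 = 6.09%.
After the first change, unemployed and labor force both rise by 8.63 → E = 201.85, U = 21.72, labor force = 223.57 million.
After the second change, employed falls and unemployed rises by 4.38; labor force unchanged → E = 197.47, U = 26.10, labor force = 223.57 million.
New unemployment rate = 26.10 / 223.57 = 11.67%.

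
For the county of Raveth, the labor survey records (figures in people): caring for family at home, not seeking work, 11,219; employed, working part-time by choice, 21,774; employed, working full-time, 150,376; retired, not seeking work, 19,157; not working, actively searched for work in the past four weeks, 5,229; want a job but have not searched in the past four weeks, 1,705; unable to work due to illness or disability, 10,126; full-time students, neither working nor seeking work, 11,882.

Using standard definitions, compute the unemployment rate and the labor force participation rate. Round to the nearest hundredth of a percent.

Employed = 21,774 + 150,376 = 172,150.
Unemployed = 5,229.
Labor force = 172,150 + 5,229 = 177,379.
Not in labor force = 11,219 + 19,157 + 1,705 + 10,126 + 11,882 = 54,089 (those not working and not actively searching are outside the labor force — including those who want a job but have given up searching).
Civilian working-age population = 177,379 + 54,089 = 231,468.
Unemployment rate = 5,229 / 177,379 = 2.95%.
Labor force participation rate = 177,379 / 231,468 = 76.63%.

Unemployment rate ≈ 2.95%; labor force participation rate ≈ 76.63%.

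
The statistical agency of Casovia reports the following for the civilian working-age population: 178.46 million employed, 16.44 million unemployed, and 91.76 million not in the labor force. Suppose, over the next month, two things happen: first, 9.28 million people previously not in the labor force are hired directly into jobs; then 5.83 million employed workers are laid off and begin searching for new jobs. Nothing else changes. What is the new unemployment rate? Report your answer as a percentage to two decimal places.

Initially, labor force = 178.46 + 16.44 = 194.90 million, so u = 16.44/194.90 = 8.44%.
After the first change, employed and labor force both rise by 9.28; unemployed unchanged → E = 187.74, U = 16.44, labor force = 204.18 million.
After the second change, employed falls and unemployed rises by 5.83; labor force unchanged → E = 181.91, U = 22.27, labor force = 204.18 million.
New unemployment rate = 22.27 / 204.18 = 10.91%.

New unemployment rate ≈ 10.91%.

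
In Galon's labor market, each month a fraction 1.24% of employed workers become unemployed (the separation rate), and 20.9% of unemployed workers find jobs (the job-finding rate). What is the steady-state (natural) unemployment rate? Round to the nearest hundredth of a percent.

Steady-state unemployment rate ≈ 5.60%.

At steady state the flows balance: s·E = f·U, so U/(E+U) = s/(s+f).
u* = 1.24 / (1.24 + 20.9) = 1.24 / 22.14 = 5.60%.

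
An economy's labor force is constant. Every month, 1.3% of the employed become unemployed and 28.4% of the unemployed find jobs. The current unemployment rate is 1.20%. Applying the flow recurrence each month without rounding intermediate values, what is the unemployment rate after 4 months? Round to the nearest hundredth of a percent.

With a fixed labor force, u_{t+1} = u_t + s·(1−u_t) − f·u_t = u_t·(1−s−f) + s.
Here 1−s−f = 0.703 and s = 0.013.
u_1 = 0.012000 × 0.703 + 0.013 = 0.021436.
u_2 = 0.021436 × 0.703 + 0.013 = 0.028070.
u_3 = 0.028070 × 0.703 + 0.013 = 0.032733.
u_4 = 0.032733 × 0.703 + 0.013 = 0.036011.

Unemployment rate after four months ≈ 3.60%.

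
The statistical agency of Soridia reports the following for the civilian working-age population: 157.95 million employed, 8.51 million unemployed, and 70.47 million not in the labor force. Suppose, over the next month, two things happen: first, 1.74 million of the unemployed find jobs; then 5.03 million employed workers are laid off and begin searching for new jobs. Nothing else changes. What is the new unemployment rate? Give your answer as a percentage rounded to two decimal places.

Initially, labor force = 157.95 + 8.51 = 166.46 million, so u = 8.51/166.46 = 5.11%.
After the first change, unemployed falls and employed rises by 1.74; labor force unchanged → E = 159.69, U = 6.77, labor force = 166.46 million.
After the second change, employed falls and unemployed rises by 5.03; labor force unchanged → E = 154.66, U = 11.80, labor force = 166.46 million.
New unemployment rate = 11.80 / 166.46 = 7.09%.

New unemployment rate ≈ 7.09%.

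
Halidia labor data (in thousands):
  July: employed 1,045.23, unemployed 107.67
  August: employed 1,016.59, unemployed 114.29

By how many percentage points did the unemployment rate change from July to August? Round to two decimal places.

The unemployment rate changed by +0.77 percentage points.

July: labor force = 1,045.23 + 107.67 = 1,152.90; u = 107.67/1,152.90 = 9.34%.
August: labor force = 1,016.59 + 114.29 = 1,130.88; u = 114.29/1,130.88 = 10.11%.
Change = 10.11% − 9.34% = +0.77 pp.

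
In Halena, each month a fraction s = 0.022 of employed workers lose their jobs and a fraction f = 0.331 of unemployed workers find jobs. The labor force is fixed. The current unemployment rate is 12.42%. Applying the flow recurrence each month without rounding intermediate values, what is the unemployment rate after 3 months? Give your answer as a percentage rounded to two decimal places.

Unemployment rate after three months ≈ 7.91%.

With a fixed labor force, u_{t+1} = u_t + s·(1−u_t) − f·u_t = u_t·(1−s−f) + s.
Here 1−s−f = 0.647 and s = 0.022.
u_1 = 0.124200 × 0.647 + 0.022 = 0.102357.
u_2 = 0.102357 × 0.647 + 0.022 = 0.088225.
u_3 = 0.088225 × 0.647 + 0.022 = 0.079082.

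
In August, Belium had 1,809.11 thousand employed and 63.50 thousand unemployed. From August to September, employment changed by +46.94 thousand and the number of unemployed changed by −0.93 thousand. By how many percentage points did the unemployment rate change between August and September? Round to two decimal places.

August: labor force = 1,809.11 + 63.50 = 1,872.61; u = 63.50/1,872.61 = 3.39%.
September: labor force = 1,856.05 + 62.57 = 1,918.62; u = 62.57/1,918.62 = 3.26%.
Change = 3.26% − 3.39% = −0.13 pp.

The unemployment rate changed by −0.13 percentage points.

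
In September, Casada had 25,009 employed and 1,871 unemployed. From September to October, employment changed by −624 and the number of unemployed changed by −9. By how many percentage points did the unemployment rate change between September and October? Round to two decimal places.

The unemployment rate changed by +0.13 percentage points.

September: labor force = 25,009 + 1,871 = 26,880; u = 1,871/26,880 = 6.96%.
October: labor force = 24,385 + 1,862 = 26,247; u = 1,862/26,247 = 7.09%.
Change = 7.09% − 6.96% = +0.13 pp.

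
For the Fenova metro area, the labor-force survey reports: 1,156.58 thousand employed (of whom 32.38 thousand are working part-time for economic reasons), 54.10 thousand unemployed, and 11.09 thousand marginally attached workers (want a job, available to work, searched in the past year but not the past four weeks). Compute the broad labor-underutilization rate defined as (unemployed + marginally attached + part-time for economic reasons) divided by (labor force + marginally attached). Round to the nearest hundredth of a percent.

Broad underutilization rate ≈ 7.99%.

Labor force = 1,156.58 + 54.10 = 1,210.68 thousand.
Numerator = 54.10 + 11.09 + 32.38 = 97.57 thousand.
Denominator = 1,210.68 + 11.09 = 1,221.77 thousand.
Broad rate = 97.57 / 1,221.77 = 7.99%.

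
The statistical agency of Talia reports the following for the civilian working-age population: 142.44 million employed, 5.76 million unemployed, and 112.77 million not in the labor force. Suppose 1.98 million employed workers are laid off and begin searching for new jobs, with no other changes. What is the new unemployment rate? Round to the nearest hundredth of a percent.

Initially, labor force = 142.44 + 5.76 = 148.20 million, so u = 5.76/148.20 = 3.89%.
After the change, employed falls and unemployed rises by 1.98; labor force unchanged → E = 140.46, U = 7.74, labor force = 148.20 million.
New unemployment rate = 7.74 / 148.20 = 5.22%.

New unemployment rate ≈ 5.22%.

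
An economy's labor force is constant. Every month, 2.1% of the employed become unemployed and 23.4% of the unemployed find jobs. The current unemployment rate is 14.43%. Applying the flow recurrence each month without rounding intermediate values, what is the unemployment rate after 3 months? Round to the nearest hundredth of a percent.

With a fixed labor force, u_{t+1} = u_t + s·(1−u_t) − f·u_t = u_t·(1−s−f) + s.
Here 1−s−f = 0.745 and s = 0.021.
u_1 = 0.144300 × 0.745 + 0.021 = 0.128503.
u_2 = 0.128503 × 0.745 + 0.021 = 0.116735.
u_3 = 0.116735 × 0.745 + 0.021 = 0.107968.

Unemployment rate after three months ≈ 10.80%.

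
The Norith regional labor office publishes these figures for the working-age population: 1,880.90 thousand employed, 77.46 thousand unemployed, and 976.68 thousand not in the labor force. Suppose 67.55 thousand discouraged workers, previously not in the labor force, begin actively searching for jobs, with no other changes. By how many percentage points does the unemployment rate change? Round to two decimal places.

Initially, labor force = 1,880.90 + 77.46 = 1,958.36 thousand, so u = 77.46/1,958.36 = 3.96%.
After the change, unemployed and labor force both rise by 67.55 → E = 1,880.90, U = 145.01, labor force = 2,025.91 thousand.
New unemployment rate = 145.01 / 2,025.91 = 7.16%.
Change = 7.16% − 3.96% = +3.20 percentage points.

The unemployment rate changes by +3.20 percentage points.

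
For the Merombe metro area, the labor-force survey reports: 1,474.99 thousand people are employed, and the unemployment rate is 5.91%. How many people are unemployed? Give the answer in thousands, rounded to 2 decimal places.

Let U be the number unemployed. The labor force is E + U, and U/(E+U) = 0.0591.
So U = 0.0591 × 1,474.99 / (1 − 0.0591) = 87.1719 / 0.9409 ≈ 92.65 thousand.

About 92.65 thousand are unemployed.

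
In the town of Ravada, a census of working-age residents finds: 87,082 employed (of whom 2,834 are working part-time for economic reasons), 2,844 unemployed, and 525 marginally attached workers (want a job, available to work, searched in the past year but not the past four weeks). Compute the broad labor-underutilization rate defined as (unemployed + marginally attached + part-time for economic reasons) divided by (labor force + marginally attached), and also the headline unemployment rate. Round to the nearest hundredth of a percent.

Broad underutilization rate ≈ 6.86%; headline unemployment rate ≈ 3.16%.

Labor force = 87,082 + 2,844 = 89,926.
Numerator = 2,844 + 525 + 2,834 = 6,203.
Denominator = 89,926 + 525 = 90,451.
Broad rate = 6,203 / 90,451 = 6.86%.
Headline unemployment rate = 2,844 / 89,926 = 3.16%.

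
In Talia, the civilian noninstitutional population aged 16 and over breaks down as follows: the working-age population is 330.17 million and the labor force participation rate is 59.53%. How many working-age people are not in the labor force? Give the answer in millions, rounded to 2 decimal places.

Share not in the labor force = 1 − 0.5953 = 0.4047.
Not in labor force = 0.4047 × 330.17 ≈ 133.62 million.

About 133.62 million are not in the labor force.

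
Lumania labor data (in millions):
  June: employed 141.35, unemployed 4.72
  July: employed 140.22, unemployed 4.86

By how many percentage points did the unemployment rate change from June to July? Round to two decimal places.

June: labor force = 141.35 + 4.72 = 146.07; u = 4.72/146.07 = 3.23%.
July: labor force = 140.22 + 4.86 = 145.08; u = 4.86/145.08 = 3.35%.
Change = 3.35% − 3.23% = +0.12 pp.

The unemployment rate changed by +0.12 percentage points.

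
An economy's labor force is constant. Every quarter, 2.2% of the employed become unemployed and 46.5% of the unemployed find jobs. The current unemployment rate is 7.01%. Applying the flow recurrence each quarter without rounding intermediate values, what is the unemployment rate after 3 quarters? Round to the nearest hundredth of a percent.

Unemployment rate after three quarters ≈ 4.85%.

With a fixed labor force, u_{t+1} = u_t + s·(1−u_t) − f·u_t = u_t·(1−s−f) + s.
Here 1−s−f = 0.513 and s = 0.022.
u_1 = 0.070100 × 0.513 + 0.022 = 0.057961.
u_2 = 0.057961 × 0.513 + 0.022 = 0.051734.
u_3 = 0.051734 × 0.513 + 0.022 = 0.048540.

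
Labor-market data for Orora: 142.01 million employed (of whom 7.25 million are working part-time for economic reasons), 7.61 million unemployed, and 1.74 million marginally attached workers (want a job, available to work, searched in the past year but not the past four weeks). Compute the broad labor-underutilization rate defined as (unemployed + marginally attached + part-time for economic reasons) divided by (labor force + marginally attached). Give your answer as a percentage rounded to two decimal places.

Labor force = 142.01 + 7.61 = 149.62 million.
Numerator = 7.61 + 1.74 + 7.25 = 16.60 million.
Denominator = 149.62 + 1.74 = 151.36 million.
Broad rate = 16.60 / 151.36 = 10.97%.

Broad underutilization rate ≈ 10.97%.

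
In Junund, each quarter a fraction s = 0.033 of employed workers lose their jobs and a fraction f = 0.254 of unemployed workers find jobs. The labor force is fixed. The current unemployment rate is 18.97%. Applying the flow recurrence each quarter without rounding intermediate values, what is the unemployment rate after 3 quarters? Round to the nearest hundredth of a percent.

With a fixed labor force, u_{t+1} = u_t + s·(1−u_t) − f·u_t = u_t·(1−s−f) + s.
Here 1−s−f = 0.713 and s = 0.033.
u_1 = 0.189700 × 0.713 + 0.033 = 0.168256.
u_2 = 0.168256 × 0.713 + 0.033 = 0.152967.
u_3 = 0.152967 × 0.713 + 0.033 = 0.142065.

Unemployment rate after three quarters ≈ 14.21%.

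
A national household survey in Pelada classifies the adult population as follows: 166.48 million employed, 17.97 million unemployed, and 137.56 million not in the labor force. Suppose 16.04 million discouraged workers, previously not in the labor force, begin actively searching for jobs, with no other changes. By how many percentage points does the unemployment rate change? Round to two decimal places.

Initially, labor force = 166.48 + 17.97 = 184.45 million, so u = 17.97/184.45 = 9.74%.
After the change, unemployed and labor force both rise by 16.04 → E = 166.48, U = 34.01, labor force = 200.49 million.
New unemployment rate = 34.01 / 200.49 = 16.96%.
Change = 16.96% − 9.74% = +7.22 percentage points.

The unemployment rate changes by +7.22 percentage points.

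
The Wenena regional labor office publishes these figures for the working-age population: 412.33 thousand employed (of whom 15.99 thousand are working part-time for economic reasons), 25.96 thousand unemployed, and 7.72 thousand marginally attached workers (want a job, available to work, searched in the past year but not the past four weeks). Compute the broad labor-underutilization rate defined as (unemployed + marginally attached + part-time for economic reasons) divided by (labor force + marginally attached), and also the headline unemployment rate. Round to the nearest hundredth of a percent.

Labor force = 412.33 + 25.96 = 438.29 thousand.
Numerator = 25.96 + 7.72 + 15.99 = 49.67 thousand.
Denominator = 438.29 + 7.72 = 446.01 thousand.
Broad rate = 49.67 / 446.01 = 11.14%.
Headline unemployment rate = 25.96 / 438.29 = 5.92%.

Broad underutilization rate ≈ 11.14%; headline unemployment rate ≈ 5.92%.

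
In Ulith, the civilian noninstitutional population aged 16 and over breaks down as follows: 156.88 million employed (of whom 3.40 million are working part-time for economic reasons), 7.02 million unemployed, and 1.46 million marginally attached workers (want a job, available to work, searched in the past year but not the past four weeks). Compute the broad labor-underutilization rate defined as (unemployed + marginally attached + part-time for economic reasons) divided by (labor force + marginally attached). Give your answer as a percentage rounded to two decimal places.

Broad underutilization rate ≈ 7.18%.

Labor force = 156.88 + 7.02 = 163.90 million.
Numerator = 7.02 + 1.46 + 3.40 = 11.88 million.
Denominator = 163.90 + 1.46 = 165.36 million.
Broad rate = 11.88 / 165.36 = 7.18%.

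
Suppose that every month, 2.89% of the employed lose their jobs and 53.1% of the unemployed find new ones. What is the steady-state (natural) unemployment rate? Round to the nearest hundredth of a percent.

At steady state the flows balance: s·E = f·U, so U/(E+U) = s/(s+f).
u* = 2.89 / (2.89 + 53.1) = 2.89 / 55.99 = 5.16%.

Steady-state unemployment rate ≈ 5.16%.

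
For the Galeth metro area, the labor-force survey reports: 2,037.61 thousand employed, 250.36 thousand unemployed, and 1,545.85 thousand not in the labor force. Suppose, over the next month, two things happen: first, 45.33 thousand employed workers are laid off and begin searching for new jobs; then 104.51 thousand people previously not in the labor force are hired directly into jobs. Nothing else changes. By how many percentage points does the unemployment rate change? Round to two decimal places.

The unemployment rate changes by +1.42 percentage points.

Initially, labor force = 2,037.61 + 250.36 = 2,287.97 thousand, so u = 250.36/2,287.97 = 10.94%.
After the first change, employed falls and unemployed rises by 45.33; labor force unchanged → E = 1,992.28, U = 295.69, labor force = 2,287.97 thousand.
After the second change, employed and labor force both rise by 104.51; unemployed unchanged → E = 2,096.79, U = 295.69, labor force = 2,392.48 thousand.
New unemployment rate = 295.69 / 2,392.48 = 12.36%.
Change = 12.36% − 10.94% = +1.42 percentage points.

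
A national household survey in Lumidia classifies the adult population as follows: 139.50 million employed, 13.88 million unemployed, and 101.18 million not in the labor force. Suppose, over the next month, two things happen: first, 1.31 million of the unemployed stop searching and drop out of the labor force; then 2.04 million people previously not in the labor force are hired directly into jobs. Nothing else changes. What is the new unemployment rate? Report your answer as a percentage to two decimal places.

Initially, labor force = 139.50 + 13.88 = 153.38 million, so u = 13.88/153.38 = 9.05%.
After the first change, unemployed and labor force both fall by 1.31 → E = 139.50, U = 12.57, labor force = 152.07 million.
After the second change, employed and labor force both rise by 2.04; unemployed unchanged → E = 141.54, U = 12.57, labor force = 154.11 million.
New unemployment rate = 12.57 / 154.11 = 8.16%.

New unemployment rate ≈ 8.16%.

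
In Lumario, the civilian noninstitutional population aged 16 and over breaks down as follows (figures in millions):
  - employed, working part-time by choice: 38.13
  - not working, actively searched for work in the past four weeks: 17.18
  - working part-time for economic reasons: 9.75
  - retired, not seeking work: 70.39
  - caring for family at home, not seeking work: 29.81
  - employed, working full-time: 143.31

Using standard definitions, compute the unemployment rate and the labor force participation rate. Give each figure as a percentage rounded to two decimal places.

Employed = 38.13 + 9.75 + 143.31 = 191.19 million (anyone who worked, including part-time for economic reasons, counts as employed).
Unemployed = 17.18 million.
Labor force = 191.19 + 17.18 = 208.37 million.
Not in labor force = 70.39 + 29.81 = 100.20 million (those not working and not actively searching are outside the labor force).
Civilian working-age population = 208.37 + 100.20 = 308.57 million.
Unemployment rate = 17.18 / 208.37 = 8.24%.
Labor force participation rate = 208.37 / 308.57 = 67.53%.

Unemployment rate ≈ 8.24%; labor force participation rate ≈ 67.53%.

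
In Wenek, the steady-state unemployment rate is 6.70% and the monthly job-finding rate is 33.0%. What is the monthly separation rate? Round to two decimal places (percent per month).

From u* = s/(s+f): s = u·f/(1−u).
s = 0.0670 × 33.0 / (1 − 0.0670) = 2.2110 / 0.9330 ≈ 2.37% per month.

Separation rate ≈ 2.37% per month.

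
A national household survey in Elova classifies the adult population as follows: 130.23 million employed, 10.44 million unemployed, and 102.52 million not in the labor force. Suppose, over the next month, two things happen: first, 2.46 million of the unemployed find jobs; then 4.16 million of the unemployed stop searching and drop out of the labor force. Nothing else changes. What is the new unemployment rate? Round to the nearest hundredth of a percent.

Initially, labor force = 130.23 + 10.44 = 140.67 million, so u = 10.44/140.67 = 7.42%.
After the first change, unemployed falls and employed rises by 2.46; labor force unchanged → E = 132.69, U = 7.98, labor force = 140.67 million.
After the second change, unemployed and labor force both fall by 4.16 → E = 132.69, U = 3.82, labor force = 136.51 million.
New unemployment rate = 3.82 / 136.51 = 2.80%.

New unemployment rate ≈ 2.80%.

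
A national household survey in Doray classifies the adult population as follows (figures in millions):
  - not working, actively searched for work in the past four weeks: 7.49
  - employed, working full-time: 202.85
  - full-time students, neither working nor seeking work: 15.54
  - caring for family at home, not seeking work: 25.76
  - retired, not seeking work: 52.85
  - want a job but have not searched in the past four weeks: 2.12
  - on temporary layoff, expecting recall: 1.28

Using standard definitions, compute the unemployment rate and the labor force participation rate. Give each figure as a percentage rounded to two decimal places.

Employed = 202.85 million.
Unemployed = 7.49 + 1.28 = 8.77 million (jobless and actively searching, or on temporary layoff).
Labor force = 202.85 + 8.77 = 211.62 million.
Not in labor force = 15.54 + 25.76 + 52.85 + 2.12 = 96.27 million (those not working and not actively searching are outside the labor force — including those who want a job but have given up searching).
Civilian working-age population = 211.62 + 96.27 = 307.89 million.
Unemployment rate = 8.77 / 211.62 = 4.14%.
Labor force participation rate = 211.62 / 307.89 = 68.73%.

Unemployment rate ≈ 4.14%; labor force participation rate ≈ 68.73%.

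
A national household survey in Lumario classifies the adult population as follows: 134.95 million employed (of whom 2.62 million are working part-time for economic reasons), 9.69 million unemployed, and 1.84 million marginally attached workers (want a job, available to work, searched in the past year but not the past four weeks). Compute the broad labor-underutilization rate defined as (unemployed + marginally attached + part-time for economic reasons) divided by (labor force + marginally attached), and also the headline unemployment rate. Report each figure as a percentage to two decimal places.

Labor force = 134.95 + 9.69 = 144.64 million.
Numerator = 9.69 + 1.84 + 2.62 = 14.15 million.
Denominator = 144.64 + 1.84 = 146.48 million.
Broad rate = 14.15 / 146.48 = 9.66%.
Headline unemployment rate = 9.69 / 144.64 = 6.70%.

Broad underutilization rate ≈ 9.66%; headline unemployment rate ≈ 6.70%.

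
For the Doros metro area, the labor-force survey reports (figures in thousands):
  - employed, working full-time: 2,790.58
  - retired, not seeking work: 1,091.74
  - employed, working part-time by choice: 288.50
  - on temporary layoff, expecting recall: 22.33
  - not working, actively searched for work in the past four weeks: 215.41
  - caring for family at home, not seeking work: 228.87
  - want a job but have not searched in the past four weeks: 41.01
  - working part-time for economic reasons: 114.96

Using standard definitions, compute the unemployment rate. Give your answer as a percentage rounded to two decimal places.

Unemployment rate ≈ 6.93%.

Employed = 2,790.58 + 288.50 + 114.96 = 3,194.04 thousand (anyone who worked, including part-time for economic reasons, counts as employed).
Unemployed = 22.33 + 215.41 = 237.74 thousand (jobless and actively searching, or on temporary layoff).
Labor force = 3,194.04 + 237.74 = 3,431.78 thousand.
Unemployment rate = 237.74 / 3,431.78 = 6.93%.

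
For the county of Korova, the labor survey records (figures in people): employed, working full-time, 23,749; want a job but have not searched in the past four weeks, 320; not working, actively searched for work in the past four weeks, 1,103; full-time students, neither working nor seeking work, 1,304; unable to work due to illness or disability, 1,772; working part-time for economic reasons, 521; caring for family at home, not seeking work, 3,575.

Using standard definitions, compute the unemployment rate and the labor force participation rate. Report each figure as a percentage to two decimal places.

Employed = 23,749 + 521 = 24,270 (anyone who worked, including part-time for economic reasons, counts as employed).
Unemployed = 1,103.
Labor force = 24,270 + 1,103 = 25,373.
Not in labor force = 320 + 1,304 + 1,772 + 3,575 = 6,971 (those not working and not actively searching are outside the labor force — including those who want a job but have given up searching).
Civilian working-age population = 25,373 + 6,971 = 32,344.
Unemployment rate = 1,103 / 25,373 = 4.35%.
Labor force participation rate = 25,373 / 32,344 = 78.45%.

Unemployment rate ≈ 4.35%; labor force participation rate ≈ 78.45%.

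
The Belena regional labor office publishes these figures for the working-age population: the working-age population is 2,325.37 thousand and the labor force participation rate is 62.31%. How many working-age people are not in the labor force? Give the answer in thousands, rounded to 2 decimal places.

Share not in the labor force = 1 − 0.6231 = 0.3769.
Not in labor force = 0.3769 × 2,325.37 ≈ 876.43 thousand.

About 876.43 thousand are not in the labor force.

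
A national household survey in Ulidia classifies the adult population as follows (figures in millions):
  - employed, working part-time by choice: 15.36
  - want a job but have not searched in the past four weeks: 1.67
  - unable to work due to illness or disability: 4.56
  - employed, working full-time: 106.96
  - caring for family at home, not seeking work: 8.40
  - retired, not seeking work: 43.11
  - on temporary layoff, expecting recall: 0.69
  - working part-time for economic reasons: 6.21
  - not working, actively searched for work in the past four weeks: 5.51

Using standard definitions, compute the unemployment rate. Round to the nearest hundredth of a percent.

Unemployment rate ≈ 4.60%.

Employed = 15.36 + 106.96 + 6.21 = 128.53 million (anyone who worked, including part-time for economic reasons, counts as employed).
Unemployed = 0.69 + 5.51 = 6.20 million (jobless and actively searching, or on temporary layoff).
Labor force = 128.53 + 6.20 = 134.73 million.
Unemployment rate = 6.20 / 134.73 = 4.60%.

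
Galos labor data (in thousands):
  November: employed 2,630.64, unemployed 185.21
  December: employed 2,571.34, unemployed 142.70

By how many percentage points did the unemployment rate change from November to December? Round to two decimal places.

The unemployment rate changed by −1.32 percentage points.

November: labor force = 2,630.64 + 185.21 = 2,815.85; u = 185.21/2,815.85 = 6.58%.
December: labor force = 2,571.34 + 142.70 = 2,714.04; u = 142.70/2,714.04 = 5.26%.
Change = 5.26% − 6.58% = −1.32 pp.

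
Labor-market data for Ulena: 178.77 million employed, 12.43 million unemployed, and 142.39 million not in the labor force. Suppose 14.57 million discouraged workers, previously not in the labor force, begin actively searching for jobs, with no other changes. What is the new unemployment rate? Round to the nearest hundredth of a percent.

Initially, labor force = 178.77 + 12.43 = 191.20 million, so u = 12.43/191.20 = 6.50%.
After the change, unemployed and labor force both rise by 14.57 → E = 178.77, U = 27.00, labor force = 205.77 million.
New unemployment rate = 27.00 / 205.77 = 13.12%.

New unemployment rate ≈ 13.12%.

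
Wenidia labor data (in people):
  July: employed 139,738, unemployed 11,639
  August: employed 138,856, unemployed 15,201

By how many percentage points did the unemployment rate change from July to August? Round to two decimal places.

July: labor force = 139,738 + 11,639 = 151,377; u = 11,639/151,377 = 7.69%.
August: labor force = 138,856 + 15,201 = 154,057; u = 15,201/154,057 = 9.87%.
Change = 9.87% − 7.69% = +2.18 pp.

The unemployment rate changed by +2.18 percentage points.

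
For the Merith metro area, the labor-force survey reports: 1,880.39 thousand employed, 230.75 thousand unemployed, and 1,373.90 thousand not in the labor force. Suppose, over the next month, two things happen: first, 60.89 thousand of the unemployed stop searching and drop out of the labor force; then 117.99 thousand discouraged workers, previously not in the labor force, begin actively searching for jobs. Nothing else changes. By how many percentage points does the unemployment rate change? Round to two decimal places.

The unemployment rate changes by +2.35 percentage points.

Initially, labor force = 1,880.39 + 230.75 = 2,111.14 thousand, so u = 230.75/2,111.14 = 10.93%.
After the first change, unemployed and labor force both fall by 60.89 → E = 1,880.39, U = 169.86, labor force = 2,050.25 thousand.
After the second change, unemployed and labor force both rise by 117.99 → E = 1,880.39, U = 287.85, labor force = 2,168.24 thousand.
New unemployment rate = 287.85 / 2,168.24 = 13.28%.
Change = 13.28% − 10.93% = +2.35 percentage points.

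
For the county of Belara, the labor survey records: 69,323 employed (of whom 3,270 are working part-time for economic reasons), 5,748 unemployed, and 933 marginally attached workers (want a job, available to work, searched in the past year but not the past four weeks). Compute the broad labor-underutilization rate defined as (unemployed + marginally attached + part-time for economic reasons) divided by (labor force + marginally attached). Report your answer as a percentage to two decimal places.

Broad underutilization rate ≈ 13.09%.

Labor force = 69,323 + 5,748 = 75,071.
Numerator = 5,748 + 933 + 3,270 = 9,951.
Denominator = 75,071 + 933 = 76,004.
Broad rate = 9,951 / 76,004 = 13.09%.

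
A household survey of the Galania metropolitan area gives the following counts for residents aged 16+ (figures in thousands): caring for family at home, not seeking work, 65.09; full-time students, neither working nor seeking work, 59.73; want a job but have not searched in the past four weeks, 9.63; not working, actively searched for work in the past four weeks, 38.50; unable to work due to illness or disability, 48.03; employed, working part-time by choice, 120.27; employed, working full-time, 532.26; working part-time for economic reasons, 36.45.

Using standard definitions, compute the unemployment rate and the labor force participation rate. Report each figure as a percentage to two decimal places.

Unemployment rate ≈ 5.29%; labor force participation rate ≈ 79.95%.

Employed = 120.27 + 532.26 + 36.45 = 688.98 thousand (anyone who worked, including part-time for economic reasons, counts as employed).
Unemployed = 38.50 thousand.
Labor force = 688.98 + 38.50 = 727.48 thousand.
Not in labor force = 65.09 + 59.73 + 9.63 + 48.03 = 182.48 thousand (those not working and not actively searching are outside the labor force — including those who want a job but have given up searching).
Civilian working-age population = 727.48 + 182.48 = 909.96 thousand.
Unemployment rate = 38.50 / 727.48 = 5.29%.
Labor force participation rate = 727.48 / 909.96 = 79.95%.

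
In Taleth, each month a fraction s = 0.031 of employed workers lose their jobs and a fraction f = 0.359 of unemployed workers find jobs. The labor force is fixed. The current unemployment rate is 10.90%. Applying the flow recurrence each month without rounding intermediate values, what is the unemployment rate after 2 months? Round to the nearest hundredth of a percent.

With a fixed labor force, u_{t+1} = u_t + s·(1−u_t) − f·u_t = u_t·(1−s−f) + s.
Here 1−s−f = 0.610 and s = 0.031.
u_1 = 0.109000 × 0.610 + 0.031 = 0.097490.
u_2 = 0.097490 × 0.610 + 0.031 = 0.090469.

Unemployment rate after two months ≈ 9.05%.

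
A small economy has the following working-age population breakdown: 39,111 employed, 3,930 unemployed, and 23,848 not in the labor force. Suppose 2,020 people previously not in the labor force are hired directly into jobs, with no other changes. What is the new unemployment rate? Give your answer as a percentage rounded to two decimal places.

New unemployment rate ≈ 8.72%.

Initially, labor force = 39,111 + 3,930 = 43,041, so u = 3,930/43,041 = 9.13%.
After the change, employed and labor force both rise by 2,020; unemployed unchanged → E = 41,131, U = 3,930, labor force = 45,061.
New unemployment rate = 3,930 / 45,061 = 8.72%.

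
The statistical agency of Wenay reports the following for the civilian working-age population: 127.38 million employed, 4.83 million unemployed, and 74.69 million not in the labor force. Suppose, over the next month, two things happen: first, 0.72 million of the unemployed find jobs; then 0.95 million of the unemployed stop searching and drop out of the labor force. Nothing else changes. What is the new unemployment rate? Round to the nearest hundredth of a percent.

Initially, labor force = 127.38 + 4.83 = 132.21 million, so u = 4.83/132.21 = 3.65%.
After the first change, unemployed falls and employed rises by 0.72; labor force unchanged → E = 128.10, U = 4.11, labor force = 132.21 million.
After the second change, unemployed and labor force both fall by 0.95 → E = 128.10, U = 3.16, labor force = 131.26 million.
New unemployment rate = 3.16 / 131.26 = 2.41%.

New unemployment rate ≈ 2.41%.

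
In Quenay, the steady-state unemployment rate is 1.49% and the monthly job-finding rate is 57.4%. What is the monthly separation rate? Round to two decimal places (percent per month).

Separation rate ≈ 0.87% per month.

From u* = s/(s+f): s = u·f/(1−u).
s = 0.0149 × 57.4 / (1 − 0.0149) = 0.8553 / 0.9851 ≈ 0.87% per month.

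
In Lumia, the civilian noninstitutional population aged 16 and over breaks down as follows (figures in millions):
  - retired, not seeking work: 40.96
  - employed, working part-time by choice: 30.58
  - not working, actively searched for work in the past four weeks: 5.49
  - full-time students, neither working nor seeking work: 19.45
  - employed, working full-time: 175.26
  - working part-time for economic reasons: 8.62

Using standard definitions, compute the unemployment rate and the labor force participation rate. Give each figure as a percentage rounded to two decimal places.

Unemployment rate ≈ 2.50%; labor force participation rate ≈ 78.45%.

Employed = 30.58 + 175.26 + 8.62 = 214.46 million (anyone who worked, including part-time for economic reasons, counts as employed).
Unemployed = 5.49 million.
Labor force = 214.46 + 5.49 = 219.95 million.
Not in labor force = 40.96 + 19.45 = 60.41 million (those not working and not actively searching are outside the labor force).
Civilian working-age population = 219.95 + 60.41 = 280.36 million.
Unemployment rate = 5.49 / 219.95 = 2.50%.
Labor force participation rate = 219.95 / 280.36 = 78.45%.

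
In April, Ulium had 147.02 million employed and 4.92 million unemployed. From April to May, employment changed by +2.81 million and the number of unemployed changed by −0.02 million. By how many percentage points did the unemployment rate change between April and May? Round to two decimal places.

April: labor force = 147.02 + 4.92 = 151.94; u = 4.92/151.94 = 3.24%.
May: labor force = 149.83 + 4.90 = 154.73; u = 4.90/154.73 = 3.17%.
Change = 3.17% − 3.24% = −0.07 pp.

The unemployment rate changed by −0.07 percentage points.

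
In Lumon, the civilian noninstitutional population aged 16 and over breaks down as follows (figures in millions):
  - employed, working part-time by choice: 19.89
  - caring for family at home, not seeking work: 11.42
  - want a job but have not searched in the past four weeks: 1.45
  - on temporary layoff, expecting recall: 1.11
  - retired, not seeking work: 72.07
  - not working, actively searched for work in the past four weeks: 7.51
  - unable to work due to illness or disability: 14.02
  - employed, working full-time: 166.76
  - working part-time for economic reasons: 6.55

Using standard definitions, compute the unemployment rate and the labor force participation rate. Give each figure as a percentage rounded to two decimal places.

Employed = 19.89 + 166.76 + 6.55 = 193.20 million (anyone who worked, including part-time for economic reasons, counts as employed).
Unemployed = 1.11 + 7.51 = 8.62 million (jobless and actively searching, or on temporary layoff).
Labor force = 193.20 + 8.62 = 201.82 million.
Not in labor force = 11.42 + 1.45 + 72.07 + 14.02 = 98.96 million (those not working and not actively searching are outside the labor force — including those who want a job but have given up searching).
Civilian working-age population = 201.82 + 98.96 = 300.78 million.
Unemployment rate = 8.62 / 201.82 = 4.27%.
Labor force participation rate = 201.82 / 300.78 = 67.10%.

Unemployment rate ≈ 4.27%; labor force participation rate ≈ 67.10%.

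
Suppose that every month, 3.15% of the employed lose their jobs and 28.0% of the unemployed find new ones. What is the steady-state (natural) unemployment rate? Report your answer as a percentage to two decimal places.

Steady-state unemployment rate ≈ 10.11%.

At steady state the flows balance: s·E = f·U, so U/(E+U) = s/(s+f).
u* = 3.15 / (3.15 + 28.0) = 3.15 / 31.15 = 10.11%.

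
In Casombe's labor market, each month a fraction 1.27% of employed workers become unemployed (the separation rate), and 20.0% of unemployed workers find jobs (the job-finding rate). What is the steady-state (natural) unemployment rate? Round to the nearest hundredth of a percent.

At steady state the flows balance: s·E = f·U, so U/(E+U) = s/(s+f).
u* = 1.27 / (1.27 + 20.0) = 1.27 / 21.27 = 5.97%.

Steady-state unemployment rate ≈ 5.97%.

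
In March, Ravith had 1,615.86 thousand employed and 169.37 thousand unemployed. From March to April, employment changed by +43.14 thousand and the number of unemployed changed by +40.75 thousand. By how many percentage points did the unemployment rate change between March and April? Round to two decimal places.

March: labor force = 1,615.86 + 169.37 = 1,785.23; u = 169.37/1,785.23 = 9.49%.
April: labor force = 1,659.00 + 210.12 = 1,869.12; u = 210.12/1,869.12 = 11.24%.
Change = 11.24% − 9.49% = +1.75 pp.

The unemployment rate changed by +1.75 percentage points.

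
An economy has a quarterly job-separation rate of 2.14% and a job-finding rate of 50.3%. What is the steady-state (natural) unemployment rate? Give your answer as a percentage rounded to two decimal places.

Steady-state unemployment rate ≈ 4.08%.

At steady state the flows balance: s·E = f·U, so U/(E+U) = s/(s+f).
u* = 2.14 / (2.14 + 50.3) = 2.14 / 52.44 = 4.08%.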